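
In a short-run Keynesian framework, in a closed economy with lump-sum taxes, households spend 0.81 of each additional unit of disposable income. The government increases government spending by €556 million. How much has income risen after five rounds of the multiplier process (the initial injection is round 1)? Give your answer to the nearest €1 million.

Round 1 adds ΔG = €556 million; each later round is MPC = 0.81 times the previous.
After 5 rounds: 556 + 450.36 + 364.7916 + 295.481196 + 239.33976876 = ΔG·(1 − c^5)/(1 − c) = 556 × (1 − 0.3486784401)/0.19 ≈ €1,906 million.

€1,906 million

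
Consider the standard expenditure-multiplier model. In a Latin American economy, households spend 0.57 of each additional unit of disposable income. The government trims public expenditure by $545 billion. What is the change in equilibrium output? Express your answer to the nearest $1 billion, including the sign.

Government-spending multiplier = 1/(1 − MPC) = 1/(1 − 0.57) = 1/0.43 ≈ 2.326.
ΔY = k × ΔG = (−$545 billion) / 0.43 ≈ −$1,267 billion.

−$1,267 billion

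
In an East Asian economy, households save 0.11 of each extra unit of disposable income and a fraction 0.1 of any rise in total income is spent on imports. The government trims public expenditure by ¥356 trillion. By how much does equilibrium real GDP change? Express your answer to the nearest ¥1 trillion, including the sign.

−¥1,695 trillion

MPC = 1 − MPS = 1 − 0.11 = 0.89.
Spending multiplier = 1/(1 − c + m) = 1/(1 − 0.89 + 0.1) = 1/0.21 ≈ 4.762.
ΔY = k × ΔG = (−¥356 trillion) / 0.21 ≈ −¥1,695 trillion.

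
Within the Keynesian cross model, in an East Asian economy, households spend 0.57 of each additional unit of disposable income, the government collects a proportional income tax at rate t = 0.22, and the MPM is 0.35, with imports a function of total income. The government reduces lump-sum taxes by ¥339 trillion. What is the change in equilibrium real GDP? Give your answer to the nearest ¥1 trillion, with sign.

A lump-sum tax change of −¥339 trillion shifts disposable income by +¥339 trillion; first-round consumption changes by −c × ΔT = −0.57 × (−¥339 trillion) = +¥193.23 trillion.
Expenditure multiplier = 1/(1 − c(1−t) + m) = 1/(1 − 0.57×0.78 + 0.35) = 1/0.9054 ≈ 1.104.
The tax multiplier is −c × k ≈ −0.63, so ΔY = k × (−c·ΔT) = (+¥193.23 trillion) / 0.9054 ≈ +¥213 trillion.

+¥213 trillion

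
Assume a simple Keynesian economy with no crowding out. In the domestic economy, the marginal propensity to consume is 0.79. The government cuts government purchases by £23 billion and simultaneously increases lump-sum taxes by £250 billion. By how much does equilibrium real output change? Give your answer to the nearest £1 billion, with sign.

−£1,050 billion

Expenditure multiplier = 1/(1 − MPC) = 1/(1 − 0.79) = 1/0.21 ≈ 4.762.
ΔG contributes k·ΔG = (−£23 billion) / 0.21 ≈ −£109.5 billion.
ΔT of +£250 billion changes first-round spending by −c·ΔT = −£197.5 billion, contributing k·(−c·ΔT) = (−£197.5 billion) / 0.21 ≈ −£940.5 billion.
Net ΔY = k(ΔG − c·ΔT) = (−£220.5 billion) / 0.21 = −£1,050 billion.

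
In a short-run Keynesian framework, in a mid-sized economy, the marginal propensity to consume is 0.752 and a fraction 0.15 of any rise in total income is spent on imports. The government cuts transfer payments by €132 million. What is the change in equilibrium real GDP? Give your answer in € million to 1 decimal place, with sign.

The transfer change shifts disposable income by −€132 million, so first-round consumption changes by c·ΔTR = 0.752 × (−€132 million) = −€99.264 million.
Expenditure multiplier = 1/(1 − c + m) = 1/(1 − 0.752 + 0.15) = 1/0.398 ≈ 2.513.
The transfer multiplier is c × k ≈ 1.889, so ΔY = k × (c·ΔTR) = (−€99.264 million) / 0.398 ≈ −€249.4 million.

−€249.4 million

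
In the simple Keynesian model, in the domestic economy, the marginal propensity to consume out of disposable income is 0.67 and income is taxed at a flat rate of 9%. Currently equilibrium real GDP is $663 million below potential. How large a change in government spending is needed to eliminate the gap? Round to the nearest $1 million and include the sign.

Spending multiplier = 1/(1 − c(1−t)) = 1/(1 − 0.67×0.91) = 1/0.3903 ≈ 2.562.
Need ΔY = +$663 million, so ΔG = ΔY/k = (+$663 million) × 0.3903 ≈ +$259 million.
The government should increase government spending by $259 million.

+$259 million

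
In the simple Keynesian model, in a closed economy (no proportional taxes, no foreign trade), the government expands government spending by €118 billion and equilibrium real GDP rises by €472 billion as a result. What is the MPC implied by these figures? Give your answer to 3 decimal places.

0.750

Implied spending multiplier k = ΔY/ΔG = 472/118 = 4.
Since k = 1/(1 − MPC), MPC = 1 − 1/k = 1 − ΔG/ΔY = 1 − 118/472 = 0.750.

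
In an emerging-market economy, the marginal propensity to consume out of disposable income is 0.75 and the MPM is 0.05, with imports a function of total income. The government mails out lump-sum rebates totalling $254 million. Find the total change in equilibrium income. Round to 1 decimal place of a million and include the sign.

A lump-sum tax change of −$254 million shifts disposable income by +$254 million; first-round consumption changes by −c × ΔT = −0.75 × (−$254 million) = +$190.5 million.
Expenditure multiplier = 1/(1 − c + m) = 1/(1 − 0.75 + 0.05) = 1/0.3 ≈ 3.333.
The tax multiplier is −c × k = −2.5, so ΔY = k × (−c·ΔT) = (+$190.5 million) / 0.3 = +$635 million.

+$635.0 million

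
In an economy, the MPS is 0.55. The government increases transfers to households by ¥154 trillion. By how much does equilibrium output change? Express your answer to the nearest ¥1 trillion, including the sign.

+¥126 trillion

MPC = 1 − MPS = 1 − 0.55 = 0.45.
The transfer change shifts disposable income by +¥154 trillion, so first-round consumption changes by c·ΔTR = 0.45 × (+¥154 trillion) = +¥69.3 trillion.
Expenditure multiplier = 1/(1 − MPC) = 1/(1 − 0.45) = 1/0.55 ≈ 1.818.
The transfer multiplier is c × k ≈ 0.818, so ΔY = k × (c·ΔTR) = (+¥69.3 trillion) / 0.55 = +¥126 trillion.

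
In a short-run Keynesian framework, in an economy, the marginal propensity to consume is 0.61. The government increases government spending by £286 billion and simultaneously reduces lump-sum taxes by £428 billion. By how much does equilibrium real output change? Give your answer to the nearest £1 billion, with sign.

Expenditure multiplier = 1/(1 − MPC) = 1/(1 − 0.61) = 1/0.39 ≈ 2.564.
ΔG contributes k·ΔG = (+£286 billion) / 0.39 ≈ +£733.3 billion.
ΔT of −£428 billion changes first-round spending by −c·ΔT = +£261.08 billion, contributing k·(−c·ΔT) = (+£261.08 billion) / 0.39 ≈ +£669.4 billion.
Net ΔY = k(ΔG − c·ΔT) = (+£547.08 billion) / 0.39 ≈ +£1,403 billion.

+£1,403 billion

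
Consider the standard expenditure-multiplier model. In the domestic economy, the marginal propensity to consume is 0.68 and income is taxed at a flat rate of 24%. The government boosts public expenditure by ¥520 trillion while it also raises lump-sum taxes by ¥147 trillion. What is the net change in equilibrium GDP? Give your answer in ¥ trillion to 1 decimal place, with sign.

+¥869.3 trillion

Expenditure multiplier = 1/(1 − c(1−t)) = 1/(1 − 0.68×0.76) = 1/0.4832 ≈ 2.07.
ΔG contributes k·ΔG = (+¥520 trillion) / 0.4832 ≈ +¥1,076.2 trillion.
ΔT of +¥147 trillion changes first-round spending by −c·ΔT = −¥99.96 trillion, contributing k·(−c·ΔT) = (−¥99.96 trillion) / 0.4832 ≈ −¥206.9 trillion.
Net ΔY = k(ΔG − c·ΔT) = (+¥420.04 trillion) / 0.4832 ≈ +¥869.3 trillion.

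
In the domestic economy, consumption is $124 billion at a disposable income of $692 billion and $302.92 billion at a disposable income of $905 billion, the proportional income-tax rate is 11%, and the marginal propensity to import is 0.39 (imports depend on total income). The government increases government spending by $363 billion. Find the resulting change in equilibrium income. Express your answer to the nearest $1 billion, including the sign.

MPC = ΔC/ΔYd = (302.92 − 124)/(905 − 692) = 178.92/213 = 0.84.
Government-spending multiplier = 1/(1 − c(1−t) + m) = 1/(1 − 0.84×0.89 + 0.39) = 1/0.6424 ≈ 1.557.
ΔY = k × ΔG = (+$363 billion) / 0.6424 ≈ +$565 billion.

+$565 billion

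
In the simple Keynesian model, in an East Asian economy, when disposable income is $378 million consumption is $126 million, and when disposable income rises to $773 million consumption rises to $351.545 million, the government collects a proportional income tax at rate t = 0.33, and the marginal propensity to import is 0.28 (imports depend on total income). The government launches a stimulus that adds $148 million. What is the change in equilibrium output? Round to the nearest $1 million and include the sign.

MPC = ΔC/ΔYd = (351.545 − 126)/(773 − 378) = 225.545/395 = 0.571.
Expenditure multiplier = 1/(1 − c(1−t) + m) = 1/(1 − 0.571×0.67 + 0.28) = 1/0.89743 ≈ 1.114.
ΔY = k × ΔG = (+$148 million) / 0.89743 ≈ +$165 million.

+$165 million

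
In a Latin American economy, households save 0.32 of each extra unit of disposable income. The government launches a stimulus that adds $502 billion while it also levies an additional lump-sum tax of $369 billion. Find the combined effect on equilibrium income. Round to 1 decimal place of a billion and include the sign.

+$784.6 billion

MPC = 1 − MPS = 1 − 0.32 = 0.68.
Expenditure multiplier = 1/(1 − MPC) = 1/(1 − 0.68) = 1/0.32 = 3.125.
ΔG contributes k·ΔG = (+$502 billion) / 0.32 ≈ +$1,568.8 billion.
ΔT of +$369 billion changes first-round spending by −c·ΔT = −$250.92 billion, contributing k·(−c·ΔT) = (−$250.92 billion) / 0.32 ≈ −$784.1 billion.
Net ΔY = k(ΔG − c·ΔT) = (+$251.08 billion) / 0.32 ≈ +$784.6 billion.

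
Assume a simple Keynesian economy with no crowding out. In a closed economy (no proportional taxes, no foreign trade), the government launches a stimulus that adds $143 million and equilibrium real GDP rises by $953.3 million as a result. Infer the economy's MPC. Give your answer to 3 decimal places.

Implied spending multiplier k = ΔY/ΔG = 953.3/143 ≈ 6.6664.
Since k = 1/(1 − MPC), MPC = 1 − 1/k = 1 − ΔG/ΔY = 1 − 143/953.3 ≈ 0.850.

0.850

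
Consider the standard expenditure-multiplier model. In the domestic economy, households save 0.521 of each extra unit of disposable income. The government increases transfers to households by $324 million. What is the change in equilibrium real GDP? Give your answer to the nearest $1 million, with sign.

MPC = 1 − MPS = 1 − 0.521 = 0.479.
The transfer change shifts disposable income by +$324 million, so first-round consumption changes by c·ΔTR = 0.479 × (+$324 million) = +$155.196 million.
Expenditure multiplier = 1/(1 − MPC) = 1/(1 − 0.479) = 1/0.521 ≈ 1.919.
The transfer multiplier is c × k ≈ 0.919, so ΔY = k × (c·ΔTR) = (+$155.196 million) / 0.521 ≈ +$298 million.

+$298 million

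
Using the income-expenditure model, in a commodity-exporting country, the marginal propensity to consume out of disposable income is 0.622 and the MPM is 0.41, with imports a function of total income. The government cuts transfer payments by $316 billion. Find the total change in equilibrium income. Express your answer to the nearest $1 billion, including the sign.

The transfer change shifts disposable income by −$316 billion, so first-round consumption changes by c·ΔTR = 0.622 × (−$316 billion) = −$196.552 billion.
Expenditure multiplier = 1/(1 − c + m) = 1/(1 − 0.622 + 0.41) = 1/0.788 ≈ 1.269.
The transfer multiplier is c × k ≈ 0.789, so ΔY = k × (c·ΔTR) = (−$196.552 billion) / 0.788 ≈ −$249 billion.

−$249 billion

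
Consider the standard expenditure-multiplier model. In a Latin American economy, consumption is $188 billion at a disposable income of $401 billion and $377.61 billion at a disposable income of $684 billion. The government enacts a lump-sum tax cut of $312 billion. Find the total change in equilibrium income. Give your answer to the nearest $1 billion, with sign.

+$633 billion

MPC = ΔC/ΔYd = (377.61 − 188)/(684 − 401) = 189.61/283 = 0.67.
A lump-sum tax change of −$312 billion shifts disposable income by +$312 billion; first-round consumption changes by −c × ΔT = −0.67 × (−$312 billion) = +$209.04 billion.
Expenditure multiplier = 1/(1 − MPC) = 1/(1 − 0.67) = 1/0.33 ≈ 3.03.
The tax multiplier is −c × k ≈ −2.03, so ΔY = k × (−c·ΔT) = (+$209.04 billion) / 0.33 ≈ +$633 billion.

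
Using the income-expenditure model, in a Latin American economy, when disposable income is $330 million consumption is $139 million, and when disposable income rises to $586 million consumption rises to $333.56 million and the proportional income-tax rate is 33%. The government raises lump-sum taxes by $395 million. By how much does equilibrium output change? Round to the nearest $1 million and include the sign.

MPC = ΔC/ΔYd = (333.56 − 139)/(586 − 330) = 194.56/256 = 0.76.
A lump-sum tax change of +$395 million shifts disposable income by −$395 million; first-round consumption changes by −c × ΔT = −0.76 × (+$395 million) = −$300.2 million.
Expenditure multiplier = 1/(1 − c(1−t)) = 1/(1 − 0.76×0.67) = 1/0.4908 ≈ 2.037.
The tax multiplier is −c × k ≈ −1.548, so ΔY = k × (−c·ΔT) = (−$300.2 million) / 0.4908 ≈ −$612 million.

−$612 million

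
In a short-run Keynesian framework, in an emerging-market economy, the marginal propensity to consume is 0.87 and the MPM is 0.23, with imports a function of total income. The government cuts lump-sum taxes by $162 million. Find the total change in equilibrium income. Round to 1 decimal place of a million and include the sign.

+$391.5 million

A lump-sum tax change of −$162 million shifts disposable income by +$162 million; first-round consumption changes by −c × ΔT = −0.87 × (−$162 million) = +$140.94 million.
Expenditure multiplier = 1/(1 − c + m) = 1/(1 − 0.87 + 0.23) = 1/0.36 ≈ 2.778.
The tax multiplier is −c × k ≈ −2.417, so ΔY = k × (−c·ΔT) = (+$140.94 million) / 0.36 = +$391.5 million.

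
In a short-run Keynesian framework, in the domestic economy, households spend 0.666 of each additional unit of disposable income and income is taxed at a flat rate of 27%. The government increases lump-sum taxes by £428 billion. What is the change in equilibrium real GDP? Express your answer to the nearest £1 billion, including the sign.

−£555 billion

A lump-sum tax change of +£428 billion shifts disposable income by −£428 billion; first-round consumption changes by −c × ΔT = −0.666 × (+£428 billion) = −£285.048 billion.
Expenditure multiplier = 1/(1 − c(1−t)) = 1/(1 − 0.666×0.73) = 1/0.51382 ≈ 1.946.
The tax multiplier is −c × k ≈ −1.296, so ΔY = k × (−c·ΔT) = (−£285.048 billion) / 0.51382 ≈ −£555 billion.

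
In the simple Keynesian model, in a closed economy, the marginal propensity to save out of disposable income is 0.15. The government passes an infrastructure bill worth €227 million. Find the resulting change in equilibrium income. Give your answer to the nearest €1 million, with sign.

MPC = 1 − MPS = 1 − 0.15 = 0.85.
Expenditure multiplier = 1/(1 − MPC) = 1/(1 − 0.85) = 1/0.15 ≈ 6.667.
ΔY = k × ΔG = (+€227 million) / 0.15 ≈ +€1,513 million.

+€1,513 million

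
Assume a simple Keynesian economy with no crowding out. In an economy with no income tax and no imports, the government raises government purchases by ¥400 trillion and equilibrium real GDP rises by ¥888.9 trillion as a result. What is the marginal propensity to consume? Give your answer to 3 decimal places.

Implied spending multiplier k = ΔY/ΔG = 888.9/400 ≈ 2.2223.
Since k = 1/(1 − MPC), MPC = 1 − 1/k = 1 − ΔG/ΔY = 1 − 400/888.9 ≈ 0.550.

0.550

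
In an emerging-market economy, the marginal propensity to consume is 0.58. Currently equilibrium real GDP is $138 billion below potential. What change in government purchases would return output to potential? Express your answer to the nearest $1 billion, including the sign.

Spending multiplier = 1/(1 − MPC) = 1/(1 − 0.58) = 1/0.42 ≈ 2.381.
Need ΔY = +$138 billion, so ΔG = ΔY/k = (+$138 billion) × 0.42 ≈ +$58 billion.
The government should increase government purchases by $58 billion.

+$58 billion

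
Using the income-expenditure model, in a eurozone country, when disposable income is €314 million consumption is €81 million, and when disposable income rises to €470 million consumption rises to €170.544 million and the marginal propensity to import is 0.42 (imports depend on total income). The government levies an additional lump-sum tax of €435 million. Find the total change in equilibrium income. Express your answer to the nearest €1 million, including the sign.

−€295 million

MPC = ΔC/ΔYd = (170.544 − 81)/(470 − 314) = 89.544/156 = 0.574.
A lump-sum tax change of +€435 million shifts disposable income by −€435 million; first-round consumption changes by −c × ΔT = −0.574 × (+€435 million) = −€249.69 million.
Expenditure multiplier = 1/(1 − c + m) = 1/(1 − 0.574 + 0.42) = 1/0.846 ≈ 1.182.
The tax multiplier is −c × k ≈ −0.678, so ΔY = k × (−c·ΔT) = (−€249.69 million) / 0.846 ≈ −€295 million.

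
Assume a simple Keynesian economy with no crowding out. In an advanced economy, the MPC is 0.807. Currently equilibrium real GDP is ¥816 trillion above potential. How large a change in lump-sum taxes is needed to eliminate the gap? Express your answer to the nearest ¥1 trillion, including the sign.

+¥195 trillion

Spending multiplier = 1/(1 − MPC) = 1/(1 − 0.807) = 1/0.193 ≈ 5.181.
Tax multiplier = −c·k = −0.807/0.193 ≈ −4.181. Need ΔY = −¥816 trillion, so ΔT = ΔY/(−c·k) = −(−¥816 trillion) × 0.193 / 0.807 ≈ +¥195 trillion.
The government should raise lump-sum taxes by ¥195 trillion.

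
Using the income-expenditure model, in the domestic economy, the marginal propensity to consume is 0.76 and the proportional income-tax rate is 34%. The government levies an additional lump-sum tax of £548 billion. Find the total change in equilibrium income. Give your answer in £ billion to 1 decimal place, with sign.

A lump-sum tax change of +£548 billion shifts disposable income by −£548 billion; first-round consumption changes by −c × ΔT = −0.76 × (+£548 billion) = −£416.48 billion.
Expenditure multiplier = 1/(1 − c(1−t)) = 1/(1 − 0.76×0.66) = 1/0.4984 ≈ 2.006.
The tax multiplier is −c × k ≈ −1.525, so ΔY = k × (−c·ΔT) = (−£416.48 billion) / 0.4984 ≈ −£835.6 billion.

−£835.6 billion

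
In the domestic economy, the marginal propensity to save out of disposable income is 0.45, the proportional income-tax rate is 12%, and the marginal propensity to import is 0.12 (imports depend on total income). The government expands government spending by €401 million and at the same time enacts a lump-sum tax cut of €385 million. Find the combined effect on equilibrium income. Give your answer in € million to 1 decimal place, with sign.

MPC = 1 − MPS = 1 − 0.45 = 0.55.
Expenditure multiplier = 1/(1 − c(1−t) + m) = 1/(1 − 0.55×0.88 + 0.12) = 1/0.636 ≈ 1.572.
ΔG contributes k·ΔG = (+€401 million) / 0.636 ≈ +€630.5 million.
ΔT of −€385 million changes first-round spending by −c·ΔT = +€211.75 million, contributing k·(−c·ΔT) = (+€211.75 million) / 0.636 ≈ +€332.9 million.
Net ΔY = k(ΔG − c·ΔT) = (+€612.75 million) / 0.636 ≈ +€963.4 million.

+€963.4 million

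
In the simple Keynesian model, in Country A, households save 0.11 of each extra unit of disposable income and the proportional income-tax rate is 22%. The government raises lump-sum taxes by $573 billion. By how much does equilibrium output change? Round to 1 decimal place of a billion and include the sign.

MPC = 1 − MPS = 1 − 0.11 = 0.89.
A lump-sum tax change of +$573 billion shifts disposable income by −$573 billion; first-round consumption changes by −c × ΔT = −0.89 × (+$573 billion) = −$509.97 billion.
Expenditure multiplier = 1/(1 − c(1−t)) = 1/(1 − 0.89×0.78) = 1/0.3058 ≈ 3.27.
The tax multiplier is −c × k ≈ −2.91, so ΔY = k × (−c·ΔT) = (−$509.97 billion) / 0.3058 ≈ −$1,667.7 billion.

−$1,667.7 billion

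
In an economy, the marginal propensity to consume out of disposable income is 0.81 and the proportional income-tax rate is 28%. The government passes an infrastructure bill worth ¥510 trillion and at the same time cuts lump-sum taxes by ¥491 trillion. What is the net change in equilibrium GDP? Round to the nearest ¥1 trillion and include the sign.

+¥2,178 trillion

Expenditure multiplier = 1/(1 − c(1−t)) = 1/(1 − 0.81×0.72) = 1/0.4168 ≈ 2.399.
ΔG contributes k·ΔG = (+¥510 trillion) / 0.4168 ≈ +¥1,223.6 trillion.
ΔT of −¥491 trillion changes first-round spending by −c·ΔT = +¥397.71 trillion, contributing k·(−c·ΔT) = (+¥397.71 trillion) / 0.4168 ≈ +¥954.2 trillion.
Net ΔY = k(ΔG − c·ΔT) = (+¥907.71 trillion) / 0.4168 ≈ +¥2,178 trillion.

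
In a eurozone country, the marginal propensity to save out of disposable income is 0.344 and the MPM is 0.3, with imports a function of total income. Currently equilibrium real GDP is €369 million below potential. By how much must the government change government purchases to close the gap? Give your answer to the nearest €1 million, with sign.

+€238 million

MPC = 1 − MPS = 1 − 0.344 = 0.656.
Spending multiplier = 1/(1 − c + m) = 1/(1 − 0.656 + 0.3) = 1/0.644 ≈ 1.553.
Need ΔY = +€369 million, so ΔG = ΔY/k = (+€369 million) × 0.644 ≈ +€238 million.
The government should increase government purchases by €238 million.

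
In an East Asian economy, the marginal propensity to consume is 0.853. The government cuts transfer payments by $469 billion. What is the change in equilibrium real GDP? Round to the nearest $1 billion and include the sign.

−$2,721 billion

The transfer change shifts disposable income by −$469 billion, so first-round consumption changes by c·ΔTR = 0.853 × (−$469 billion) = −$400.057 billion.
Expenditure multiplier = 1/(1 − MPC) = 1/(1 − 0.853) = 1/0.147 ≈ 6.803.
The transfer multiplier is c × k ≈ 5.803, so ΔY = k × (c·ΔTR) = (−$400.057 billion) / 0.147 ≈ −$2,721 billion.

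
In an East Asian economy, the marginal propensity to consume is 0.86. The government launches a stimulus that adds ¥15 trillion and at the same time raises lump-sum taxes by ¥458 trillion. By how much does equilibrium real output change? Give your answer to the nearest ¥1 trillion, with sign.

Expenditure multiplier = 1/(1 − MPC) = 1/(1 − 0.86) = 1/0.14 ≈ 7.143.
ΔG contributes k·ΔG = (+¥15 trillion) / 0.14 ≈ +¥107.1 trillion.
ΔT of +¥458 trillion changes first-round spending by −c·ΔT = −¥393.88 trillion, contributing k·(−c·ΔT) = (−¥393.88 trillion) / 0.14 ≈ −¥2,813.4 trillion.
Net ΔY = k(ΔG − c·ΔT) = (−¥378.88 trillion) / 0.14 ≈ −¥2,706 trillion.

−¥2,706 trillion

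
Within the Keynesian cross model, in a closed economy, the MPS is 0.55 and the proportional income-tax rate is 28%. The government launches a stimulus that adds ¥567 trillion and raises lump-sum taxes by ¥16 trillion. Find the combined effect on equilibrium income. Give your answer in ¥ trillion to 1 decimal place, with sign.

MPC = 1 − MPS = 1 − 0.55 = 0.45.
Expenditure multiplier = 1/(1 − c(1−t)) = 1/(1 − 0.45×0.72) = 1/0.676 ≈ 1.479.
ΔG contributes k·ΔG = (+¥567 trillion) / 0.676 ≈ +¥838.8 trillion.
ΔT of +¥16 trillion changes first-round spending by −c·ΔT = −¥7.2 trillion, contributing k·(−c·ΔT) = (−¥7.2 trillion) / 0.676 ≈ −¥10.7 trillion.
Net ΔY = k(ΔG − c·ΔT) = (+¥559.8 trillion) / 0.676 ≈ +¥828.1 trillion.

+¥828.1 trillion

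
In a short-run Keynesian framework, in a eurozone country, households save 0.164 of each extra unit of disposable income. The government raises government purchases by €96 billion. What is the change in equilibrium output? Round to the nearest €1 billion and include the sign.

+€585 billion

MPC = 1 − MPS = 1 − 0.164 = 0.836.
Expenditure multiplier = 1/(1 − MPC) = 1/(1 − 0.836) = 1/0.164 ≈ 6.098.
ΔY = k × ΔG = (+€96 billion) / 0.164 ≈ +€585 billion.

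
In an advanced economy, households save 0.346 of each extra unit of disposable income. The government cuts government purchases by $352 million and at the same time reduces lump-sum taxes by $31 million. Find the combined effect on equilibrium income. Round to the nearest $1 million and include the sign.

−$959 million

MPC = 1 − MPS = 1 − 0.346 = 0.654.
Expenditure multiplier = 1/(1 − MPC) = 1/(1 − 0.654) = 1/0.346 ≈ 2.89.
ΔG contributes k·ΔG = (−$352 million) / 0.346 ≈ −$1,017.3 million.
ΔT of −$31 million changes first-round spending by −c·ΔT = +$20.274 million, contributing k·(−c·ΔT) = (+$20.274 million) / 0.346 ≈ +$58.6 million.
Net ΔY = k(ΔG − c·ΔT) = (−$331.726 million) / 0.346 ≈ −$959 million.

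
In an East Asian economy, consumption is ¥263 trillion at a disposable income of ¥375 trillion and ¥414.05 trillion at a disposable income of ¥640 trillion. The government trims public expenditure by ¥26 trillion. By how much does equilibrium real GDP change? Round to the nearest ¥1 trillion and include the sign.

MPC = ΔC/ΔYd = (414.05 − 263)/(640 − 375) = 151.05/265 = 0.57.
Government-spending multiplier = 1/(1 − MPC) = 1/(1 − 0.57) = 1/0.43 ≈ 2.326.
ΔY = k × ΔG = (−¥26 trillion) / 0.43 ≈ −¥60 trillion.

−¥60 trillion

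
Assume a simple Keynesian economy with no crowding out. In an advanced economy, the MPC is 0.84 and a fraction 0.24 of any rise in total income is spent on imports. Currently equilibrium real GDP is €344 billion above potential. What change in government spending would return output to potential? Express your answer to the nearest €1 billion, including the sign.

Spending multiplier = 1/(1 − c + m) = 1/(1 − 0.84 + 0.24) = 1/0.4 = 2.5.
Need ΔY = −€344 billion, so ΔG = ΔY/k = (−€344 billion) × 0.4 ≈ −€138 billion.
The government should cut government spending by €138 billion.

−€138 billion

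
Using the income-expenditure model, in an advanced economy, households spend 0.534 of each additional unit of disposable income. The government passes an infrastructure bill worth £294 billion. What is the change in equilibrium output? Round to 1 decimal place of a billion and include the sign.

+£630.9 billion

Government-spending multiplier = 1/(1 − MPC) = 1/(1 − 0.534) = 1/0.466 ≈ 2.146.
ΔY = k × ΔG = (+£294 billion) / 0.466 ≈ +£630.9 billion.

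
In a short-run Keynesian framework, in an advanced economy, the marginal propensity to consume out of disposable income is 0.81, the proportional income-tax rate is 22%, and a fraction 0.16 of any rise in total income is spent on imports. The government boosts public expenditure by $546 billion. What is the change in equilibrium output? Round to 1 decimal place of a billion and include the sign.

Spending multiplier = 1/(1 − c(1−t) + m) = 1/(1 − 0.81×0.78 + 0.16) = 1/0.5282 ≈ 1.893.
ΔY = k × ΔG = (+$546 billion) / 0.5282 ≈ +$1,033.7 billion.

+$1,033.7 billion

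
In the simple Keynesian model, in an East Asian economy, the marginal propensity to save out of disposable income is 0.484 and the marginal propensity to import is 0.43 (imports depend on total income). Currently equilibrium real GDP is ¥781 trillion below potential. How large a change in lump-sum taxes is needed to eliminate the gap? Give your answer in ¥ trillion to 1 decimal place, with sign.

MPC = 1 − MPS = 1 − 0.484 = 0.516.
Spending multiplier = 1/(1 − c + m) = 1/(1 − 0.516 + 0.43) = 1/0.914 ≈ 1.094.
Tax multiplier = −c·k = −0.516/0.914 ≈ −0.565. Need ΔY = +¥781 trillion, so ΔT = ΔY/(−c·k) = −(+¥781 trillion) × 0.914 / 0.516 ≈ −¥1,383.4 trillion.
The government should cut lump-sum taxes by ¥1,383.4 trillion.

−¥1,383.4 trillion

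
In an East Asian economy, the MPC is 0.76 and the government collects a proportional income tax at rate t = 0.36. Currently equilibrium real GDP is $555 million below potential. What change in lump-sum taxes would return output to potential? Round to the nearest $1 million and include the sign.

−$375 million

Spending multiplier = 1/(1 − c(1−t)) = 1/(1 − 0.76×0.64) = 1/0.5136 ≈ 1.947.
Tax multiplier = −c·k = −0.76/0.5136 ≈ −1.48. Need ΔY = +$555 million, so ΔT = ΔY/(−c·k) = −(+$555 million) × 0.5136 / 0.76 ≈ −$375 million.
The government should cut lump-sum taxes by $375 million.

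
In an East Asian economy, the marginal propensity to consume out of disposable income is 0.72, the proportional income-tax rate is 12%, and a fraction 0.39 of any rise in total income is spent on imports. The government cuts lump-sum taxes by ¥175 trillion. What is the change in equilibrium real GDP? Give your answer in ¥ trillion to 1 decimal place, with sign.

A lump-sum tax change of −¥175 trillion shifts disposable income by +¥175 trillion; first-round consumption changes by −c × ΔT = −0.72 × (−¥175 trillion) = +¥126 trillion.
Expenditure multiplier = 1/(1 − c(1−t) + m) = 1/(1 − 0.72×0.88 + 0.39) = 1/0.7564 ≈ 1.322.
The tax multiplier is −c × k ≈ −0.952, so ΔY = k × (−c·ΔT) = (+¥126 trillion) / 0.7564 ≈ +¥166.6 trillion.

+¥166.6 trillion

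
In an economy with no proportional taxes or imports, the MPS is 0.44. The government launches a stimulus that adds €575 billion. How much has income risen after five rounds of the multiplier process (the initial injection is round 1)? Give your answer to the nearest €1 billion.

MPC = 1 − MPS = 1 − 0.44 = 0.56.
Round 1 adds ΔG = €575 billion; each later round is MPC = 0.56 times the previous.
After 5 rounds: 575 + 322 + 180.32 + 100.9792 + 56.548352 = ΔG·(1 − c^5)/(1 − c) = 575 × (1 − 0.0550731776)/0.44 ≈ €1,235 billion.

€1,235 billion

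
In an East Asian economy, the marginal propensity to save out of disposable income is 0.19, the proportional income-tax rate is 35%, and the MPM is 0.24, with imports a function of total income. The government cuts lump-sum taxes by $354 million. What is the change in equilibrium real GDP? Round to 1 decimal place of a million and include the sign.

MPC = 1 − MPS = 1 − 0.19 = 0.81.
A lump-sum tax change of −$354 million shifts disposable income by +$354 million; first-round consumption changes by −c × ΔT = −0.81 × (−$354 million) = +$286.74 million.
Expenditure multiplier = 1/(1 − c(1−t) + m) = 1/(1 − 0.81×0.65 + 0.24) = 1/0.7135 ≈ 1.402.
The tax multiplier is −c × k ≈ −1.135, so ΔY = k × (−c·ΔT) = (+$286.74 million) / 0.7135 ≈ +$401.9 million.

+$401.9 million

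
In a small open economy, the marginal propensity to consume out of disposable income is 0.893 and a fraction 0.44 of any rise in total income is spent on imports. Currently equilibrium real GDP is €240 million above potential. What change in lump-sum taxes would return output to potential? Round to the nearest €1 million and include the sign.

+€147 million

Spending multiplier = 1/(1 − c + m) = 1/(1 − 0.893 + 0.44) = 1/0.547 ≈ 1.828.
Tax multiplier = −c·k = −0.893/0.547 ≈ −1.633. Need ΔY = −€240 million, so ΔT = ΔY/(−c·k) = −(−€240 million) × 0.547 / 0.893 ≈ +€147 million.
The government should raise lump-sum taxes by €147 million.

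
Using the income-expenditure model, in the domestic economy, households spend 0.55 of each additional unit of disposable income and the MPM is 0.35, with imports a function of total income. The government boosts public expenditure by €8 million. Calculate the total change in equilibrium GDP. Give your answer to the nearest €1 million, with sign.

+€10 million

Government-spending multiplier = 1/(1 − c + m) = 1/(1 − 0.55 + 0.35) = 1/0.8 = 1.25.
ΔY = k × ΔG = (+€8 million) / 0.8 = +€10 million.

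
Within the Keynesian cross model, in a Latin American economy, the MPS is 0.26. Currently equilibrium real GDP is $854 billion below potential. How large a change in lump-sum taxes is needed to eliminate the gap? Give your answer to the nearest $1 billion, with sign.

−$300 billion

MPC = 1 − MPS = 1 − 0.26 = 0.74.
Spending multiplier = 1/(1 − MPC) = 1/(1 − 0.74) = 1/0.26 ≈ 3.846.
Tax multiplier = −c·k = −0.74/0.26 ≈ −2.846. Need ΔY = +$854 billion, so ΔT = ΔY/(−c·k) = −(+$854 billion) × 0.26 / 0.74 ≈ −$300 billion.
The government should cut lump-sum taxes by $300 billion.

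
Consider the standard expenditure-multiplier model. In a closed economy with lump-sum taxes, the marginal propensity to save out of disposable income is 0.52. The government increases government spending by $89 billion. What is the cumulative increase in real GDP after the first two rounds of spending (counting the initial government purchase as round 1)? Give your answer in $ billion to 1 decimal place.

$131.7 billion

MPC = 1 − MPS = 1 − 0.52 = 0.48.
Round 1 adds ΔG = $89 billion; each later round is MPC = 0.48 times the previous.
After 2 rounds: 89 + 42.72 = ΔG·(1 − c^2)/(1 − c) = 89 × (1 − 0.2304)/0.52 ≈ $131.7 billion.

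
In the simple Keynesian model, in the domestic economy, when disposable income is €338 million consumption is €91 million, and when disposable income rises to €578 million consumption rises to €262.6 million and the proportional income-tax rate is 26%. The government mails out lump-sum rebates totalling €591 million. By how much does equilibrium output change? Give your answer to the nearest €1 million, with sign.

MPC = ΔC/ΔYd = (262.6 − 91)/(578 − 338) = 171.6/240 = 0.715.
A lump-sum tax change of −€591 million shifts disposable income by +€591 million; first-round consumption changes by −c × ΔT = −0.715 × (−€591 million) = +€422.565 million.
Expenditure multiplier = 1/(1 − c(1−t)) = 1/(1 − 0.715×0.74) = 1/0.4709 ≈ 2.124.
The tax multiplier is −c × k ≈ −1.518, so ΔY = k × (−c·ΔT) = (+€422.565 million) / 0.4709 ≈ +€897 million.

+€897 million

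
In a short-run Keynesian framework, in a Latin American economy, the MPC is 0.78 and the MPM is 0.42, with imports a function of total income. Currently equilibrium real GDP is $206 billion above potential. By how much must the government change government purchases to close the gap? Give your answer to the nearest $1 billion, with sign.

−$132 billion

Spending multiplier = 1/(1 − c + m) = 1/(1 − 0.78 + 0.42) = 1/0.64 ≈ 1.563.
Need ΔY = −$206 billion, so ΔG = ΔY/k = (−$206 billion) × 0.64 ≈ −$132 billion.
The government should cut government purchases by $132 billion.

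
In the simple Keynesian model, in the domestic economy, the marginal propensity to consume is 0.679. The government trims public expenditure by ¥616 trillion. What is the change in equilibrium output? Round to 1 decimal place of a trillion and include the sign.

Government-spending multiplier = 1/(1 − MPC) = 1/(1 − 0.679) = 1/0.321 ≈ 3.115.
ΔY = k × ΔG = (−¥616 trillion) / 0.321 ≈ −¥1,919 trillion.

−¥1,919.0 trillion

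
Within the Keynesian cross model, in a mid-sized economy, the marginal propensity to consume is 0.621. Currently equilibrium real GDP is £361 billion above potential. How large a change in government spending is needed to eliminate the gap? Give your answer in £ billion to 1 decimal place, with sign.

Spending multiplier = 1/(1 − MPC) = 1/(1 − 0.621) = 1/0.379 ≈ 2.639.
Need ΔY = −£361 billion, so ΔG = ΔY/k = (−£361 billion) × 0.379 ≈ −£136.8 billion.
The government should cut government spending by £136.8 billion.

−£136.8 billion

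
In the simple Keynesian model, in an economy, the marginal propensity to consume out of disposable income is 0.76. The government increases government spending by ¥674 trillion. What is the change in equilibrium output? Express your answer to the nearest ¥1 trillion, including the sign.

+¥2,808 trillion

Expenditure multiplier = 1/(1 − MPC) = 1/(1 − 0.76) = 1/0.24 ≈ 4.167.
ΔY = k × ΔG = (+¥674 trillion) / 0.24 ≈ +¥2,808 trillion.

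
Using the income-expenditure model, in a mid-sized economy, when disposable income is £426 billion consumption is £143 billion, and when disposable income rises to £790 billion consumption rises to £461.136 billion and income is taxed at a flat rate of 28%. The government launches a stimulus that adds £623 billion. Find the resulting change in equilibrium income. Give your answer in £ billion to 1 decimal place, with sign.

MPC = ΔC/ΔYd = (461.136 − 143)/(790 − 426) = 318.136/364 = 0.874.
Government-spending multiplier = 1/(1 − c(1−t)) = 1/(1 − 0.874×0.72) = 1/0.37072 ≈ 2.697.
ΔY = k × ΔG = (+£623 billion) / 0.37072 ≈ +£1,680.5 billion.

+£1,680.5 billion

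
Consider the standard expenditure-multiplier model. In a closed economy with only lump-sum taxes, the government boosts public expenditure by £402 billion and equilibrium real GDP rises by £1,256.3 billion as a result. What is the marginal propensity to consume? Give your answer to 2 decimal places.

Implied spending multiplier k = ΔY/ΔG = 1,256.3/402 ≈ 3.1251.
Since k = 1/(1 − MPC), MPC = 1 − 1/k = 1 − ΔG/ΔY = 1 − 402/1,256.3 ≈ 0.68.

0.68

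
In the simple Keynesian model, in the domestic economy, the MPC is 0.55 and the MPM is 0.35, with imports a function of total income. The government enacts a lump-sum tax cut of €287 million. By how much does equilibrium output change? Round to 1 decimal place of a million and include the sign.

A lump-sum tax change of −€287 million shifts disposable income by +€287 million; first-round consumption changes by −c × ΔT = −0.55 × (−€287 million) = +€157.85 million.
Expenditure multiplier = 1/(1 − c + m) = 1/(1 − 0.55 + 0.35) = 1/0.8 = 1.25.
The tax multiplier is −c × k ≈ −0.688, so ΔY = k × (−c·ΔT) = (+€157.85 million) / 0.8 ≈ +€197.3 million.

+€197.3 million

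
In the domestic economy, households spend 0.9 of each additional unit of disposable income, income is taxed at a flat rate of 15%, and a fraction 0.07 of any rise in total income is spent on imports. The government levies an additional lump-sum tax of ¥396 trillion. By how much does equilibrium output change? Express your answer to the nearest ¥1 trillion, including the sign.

A lump-sum tax change of +¥396 trillion shifts disposable income by −¥396 trillion; first-round consumption changes by −c × ΔT = −0.9 × (+¥396 trillion) = −¥356.4 trillion.
Expenditure multiplier = 1/(1 − c(1−t) + m) = 1/(1 − 0.9×0.85 + 0.07) = 1/0.305 ≈ 3.279.
The tax multiplier is −c × k ≈ −2.951, so ΔY = k × (−c·ΔT) = (−¥356.4 trillion) / 0.305 ≈ −¥1,169 trillion.

−¥1,169 trillion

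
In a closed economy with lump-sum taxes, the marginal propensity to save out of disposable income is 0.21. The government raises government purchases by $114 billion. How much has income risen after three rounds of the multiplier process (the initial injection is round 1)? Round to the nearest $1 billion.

MPC = 1 − MPS = 1 − 0.21 = 0.79.
Round 1 adds ΔG = $114 billion; each later round is MPC = 0.79 times the previous.
After 3 rounds: 114 + 90.06 + 71.1474 = ΔG·(1 − c^3)/(1 − c) = 114 × (1 − 0.493039)/0.21 ≈ $275 billion.

$275 billion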